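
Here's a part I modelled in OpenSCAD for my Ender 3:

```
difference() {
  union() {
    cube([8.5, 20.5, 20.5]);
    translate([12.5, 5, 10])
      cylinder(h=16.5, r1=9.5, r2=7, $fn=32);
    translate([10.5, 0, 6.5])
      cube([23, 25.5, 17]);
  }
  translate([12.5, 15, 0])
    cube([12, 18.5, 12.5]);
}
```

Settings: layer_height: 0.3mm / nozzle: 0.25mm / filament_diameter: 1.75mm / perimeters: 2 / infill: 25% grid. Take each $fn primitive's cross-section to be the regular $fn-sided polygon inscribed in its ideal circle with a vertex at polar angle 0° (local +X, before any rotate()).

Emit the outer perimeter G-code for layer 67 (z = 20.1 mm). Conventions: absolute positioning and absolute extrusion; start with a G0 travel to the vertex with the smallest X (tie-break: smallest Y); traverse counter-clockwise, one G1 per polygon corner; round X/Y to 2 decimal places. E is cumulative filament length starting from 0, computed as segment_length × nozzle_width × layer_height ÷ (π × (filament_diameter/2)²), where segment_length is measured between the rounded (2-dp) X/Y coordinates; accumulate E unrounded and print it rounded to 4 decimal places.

At z = 20.1 mm: the cube (footprint 8.5×20.5) is included at this height; the cone at (12.5, 5) (r1=9.5→r2=7) has section circumradius 7.970 here — a regular 32-gon; the cube at (10.5, 0) is present — its section is the full 23×25.5 rectangle; Merging all regions: the regions partially overlap (shared area 148.31 mm²), so overlapping operands fuse into one piece — 1 connected region; the cube at (12.5, 15) is absent (z outside [0, 12.5]); After the difference (first − rest): none of the subtracted shapes is present at this height, so the result so far is unchanged — 1 connected region. The outline is a single polygon with 20 vertices. Extrusion per mm of travel: 0.25 × 0.3 / (π × 0.875²) = 0.031181. Accumulating E over each segment gives final E = 4.2551.

G0 X0.00 Y0.00 Z20.10
G1 X6.34 Y0.00 E0.1977
G1 X6.86 Y-0.64 E0.2234
G1 X8.07 Y-1.63 E0.2722
G1 X9.45 Y-2.36 E0.3208
G1 X10.95 Y-2.82 E0.3698
G1 X12.50 Y-2.97 E0.4183
G1 X14.05 Y-2.82 E0.4669
G1 X15.55 Y-2.36 E0.5158
G1 X16.93 Y-1.63 E0.5645
G1 X18.14 Y-0.64 E0.6132
G1 X18.66 Y0.00 E0.6389
G1 X33.50 Y0.00 E1.1017
G1 X33.50 Y25.50 E1.8968
G1 X10.50 Y25.50 E2.6140
G1 X10.50 Y12.68 E3.0137
G1 X9.45 Y12.36 E3.0479
G1 X8.50 Y11.86 E3.0814
G1 X8.50 Y20.50 E3.3508
G1 X0.00 Y20.50 E3.6159
G1 X0.00 Y0.00 E4.2551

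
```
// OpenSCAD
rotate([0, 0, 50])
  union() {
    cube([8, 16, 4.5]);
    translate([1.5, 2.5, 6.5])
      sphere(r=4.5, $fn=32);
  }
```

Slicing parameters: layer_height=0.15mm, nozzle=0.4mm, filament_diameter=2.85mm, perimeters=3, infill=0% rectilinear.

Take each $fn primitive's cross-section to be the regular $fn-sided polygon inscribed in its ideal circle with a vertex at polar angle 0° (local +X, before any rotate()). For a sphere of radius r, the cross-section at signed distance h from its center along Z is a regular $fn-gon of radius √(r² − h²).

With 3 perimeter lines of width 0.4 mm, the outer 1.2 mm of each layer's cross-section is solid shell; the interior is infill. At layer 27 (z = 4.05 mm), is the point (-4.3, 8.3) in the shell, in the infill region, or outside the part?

infill

At z = 4.05 mm: the cube is present — its section is the full 8×16 rectangle; the r=4.5 sphere at (1.5, 2.5) contributes a regular 32-gon of circumradius √(4.5²−2.45²) = 3.775; Taking the union: the regions partially overlap (shared area 29.02 mm²), so overlapping operands fuse into one piece — 1 connected region; (whole slice rotated 50° about Z — lengths, areas and connectivity unchanged). Overall, the cross-section is a single solid region. Undo the 50° rotation: the query point maps to (3.594, 8.629) in the un-rotated model frame. The nearest boundary edge runs (0.00, 5.96)→(0.00, 16.00); distance from the point to it = 3.59 mm. The point is inside the cross-section and 3.59 mm from the nearest boundary — more than the 1.2 mm shell width (3 × 0.4), so it's in the infill interior.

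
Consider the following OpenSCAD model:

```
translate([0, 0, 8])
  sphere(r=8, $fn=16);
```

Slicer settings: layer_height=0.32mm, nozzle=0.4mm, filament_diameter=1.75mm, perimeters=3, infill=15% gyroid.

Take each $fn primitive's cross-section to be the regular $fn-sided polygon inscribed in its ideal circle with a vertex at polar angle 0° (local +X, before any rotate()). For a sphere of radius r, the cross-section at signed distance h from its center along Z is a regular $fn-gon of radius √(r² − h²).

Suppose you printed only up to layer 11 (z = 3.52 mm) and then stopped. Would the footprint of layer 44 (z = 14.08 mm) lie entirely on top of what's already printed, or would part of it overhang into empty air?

Compare the two slices. At z = 3.52: the r=8 sphere slices to a regular 16-gon of circumradius 6.628 (√(r²−h²) with h=4.48 from center) (area = (16/2)·6.628²·sin(360°/16) = 134.49 mm²). At z = 14.08: the sphere: section is a regular 16-gon, circumradius = √(r²−h²) = √(8²−6.08²) = 5.199 (area = (16/2)·5.199²·sin(360°/16) = 82.76 mm²). Checking containment: the cross-section at z = 14.08 is a subset of the cross-section at z = 3.52.

entirely on top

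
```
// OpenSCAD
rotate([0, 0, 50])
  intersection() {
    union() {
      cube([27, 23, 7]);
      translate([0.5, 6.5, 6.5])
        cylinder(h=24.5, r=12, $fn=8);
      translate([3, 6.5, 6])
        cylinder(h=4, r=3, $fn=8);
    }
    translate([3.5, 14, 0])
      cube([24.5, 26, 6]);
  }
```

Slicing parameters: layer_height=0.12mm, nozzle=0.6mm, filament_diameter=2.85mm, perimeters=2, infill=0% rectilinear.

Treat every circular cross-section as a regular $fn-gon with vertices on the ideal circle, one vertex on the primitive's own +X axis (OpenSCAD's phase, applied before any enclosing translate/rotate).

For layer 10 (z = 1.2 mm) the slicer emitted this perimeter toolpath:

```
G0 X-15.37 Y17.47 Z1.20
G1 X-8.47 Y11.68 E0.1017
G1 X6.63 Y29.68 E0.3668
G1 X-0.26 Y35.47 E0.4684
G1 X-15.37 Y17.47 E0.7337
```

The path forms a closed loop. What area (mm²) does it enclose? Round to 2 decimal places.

211.57 mm²

Apply the shoelace formula to the sequence of (X, Y) vertices; enclosed area = 211.57 mm².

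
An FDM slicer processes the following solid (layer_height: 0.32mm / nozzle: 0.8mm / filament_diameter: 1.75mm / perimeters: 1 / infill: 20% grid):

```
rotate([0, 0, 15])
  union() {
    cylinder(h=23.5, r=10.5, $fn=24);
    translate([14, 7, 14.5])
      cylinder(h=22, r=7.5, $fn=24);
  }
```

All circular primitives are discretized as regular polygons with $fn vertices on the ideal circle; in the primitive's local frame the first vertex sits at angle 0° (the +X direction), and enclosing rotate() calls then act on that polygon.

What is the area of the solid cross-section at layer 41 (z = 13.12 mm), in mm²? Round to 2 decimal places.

342.42 mm²

At z = 13.12 mm: the cylinder: section is a regular 24-gon, circumradius r=10.5 (area = (24/2)·10.500²·sin(360°/24) = 342.42 mm²); the cylinder at (14, 7) is not intersected at this z (z outside [14.5, 36.5]); Combining (union): only the r=10.5 cylinder is present, so the union is just that shape — area = 342.42 mm²; (rotated 15° about Z; rotation is an isometry so areas/perimeters/island counts are preserved). Overall, the cross-section is a single solid region. Net area = 342.42 mm².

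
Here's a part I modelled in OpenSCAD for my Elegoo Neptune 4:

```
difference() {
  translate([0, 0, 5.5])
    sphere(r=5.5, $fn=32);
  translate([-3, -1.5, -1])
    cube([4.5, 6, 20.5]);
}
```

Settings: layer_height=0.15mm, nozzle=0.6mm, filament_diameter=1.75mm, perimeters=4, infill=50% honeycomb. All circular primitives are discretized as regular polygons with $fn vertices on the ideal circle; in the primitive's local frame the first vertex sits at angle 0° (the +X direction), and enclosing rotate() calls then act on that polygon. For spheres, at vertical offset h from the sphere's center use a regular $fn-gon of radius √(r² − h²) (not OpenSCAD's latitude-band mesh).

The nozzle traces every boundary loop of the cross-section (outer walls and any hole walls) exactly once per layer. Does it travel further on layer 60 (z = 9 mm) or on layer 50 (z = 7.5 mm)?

layer 50 (z = 7.5 mm)

Layer 60 (z = 9): the r=5.5 sphere slices to a regular 32-gon of circumradius 4.243 (√(r²−h²) with h=3.5 from center) (perimeter = 2·32·4.243·sin(180°/32) = 26.61 mm); the cube at (-3, -1.5) (footprint 4.5×6) is included at this height (perimeter 21.00 mm); Taking the first minus the rest: starting from the r=5.5 sphere, the 4.5×6 cube at (-3, -1.5) partially overlaps it — only the 24.48 mm² overlap (of its 27.00 mm²) is removed, clipping the outline — boundary = 36.21 mm. So its perimeter = 36.21 mm. Layer 50 (z = 7.5): the r=5.5 sphere slices to a regular 32-gon of circumradius 5.123 (√(r²−h²) with h=2 from center) (perimeter = 2·32·5.123·sin(180°/32) = 32.14 mm); the cube at (-3, -1.5) is present — its section is the full 4.5×6 rectangle (perimeter 21.00 mm); After the difference (first − rest): starting from the r=5.5 sphere, the 4.5×6 cube at (-3, -1.5) partially overlaps it — only the 26.90 mm² overlap (of its 27.00 mm²) is removed, clipping the outline — boundary = 51.46 mm. So its perimeter = 51.46 mm. Layer 50 is larger (51.46 vs 36.21 mm).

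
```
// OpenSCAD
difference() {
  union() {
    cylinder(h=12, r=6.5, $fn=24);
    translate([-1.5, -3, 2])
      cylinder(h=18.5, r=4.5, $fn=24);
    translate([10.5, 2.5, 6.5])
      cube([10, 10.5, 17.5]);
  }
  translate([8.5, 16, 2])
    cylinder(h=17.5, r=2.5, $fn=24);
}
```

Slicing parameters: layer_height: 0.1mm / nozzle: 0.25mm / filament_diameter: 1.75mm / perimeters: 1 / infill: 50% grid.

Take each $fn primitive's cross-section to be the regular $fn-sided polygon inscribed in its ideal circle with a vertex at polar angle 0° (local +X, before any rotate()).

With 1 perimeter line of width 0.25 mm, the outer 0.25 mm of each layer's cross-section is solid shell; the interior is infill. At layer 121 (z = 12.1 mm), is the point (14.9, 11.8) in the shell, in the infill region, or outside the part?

infill

At z = 12.1 mm: the cylinder is absent (z outside [0, 12]); the cylinder at (-1.5, -3): section is a regular 24-gon, circumradius r=4.5; the 10×10.5 cube at (10.5, 2.5) contributes its full rectangle; Taking the union: the 2 present regions are separate (no shared area or edge), so areas and boundary lengths simply add and each stays a separate island — 2 connected regions; the r=2.5 cylinder at (8.5, 16) contributes a regular 24-gon of circumradius 2.5; Subtracting the remaining from the first: starting from the result so far, the r=2.5 cylinder at (8.5, 16) misses the remaining region (no effect) — 2 connected regions. Overall, the cross-section has 2 separate islands. The nearest boundary edge runs (10.50, 13.00)→(20.50, 13.00); distance from the point to it = 1.20 mm. (Shell/infill is judged within the island containing the point — the largest one.) The point is inside the cross-section and 1.20 mm from the nearest boundary — more than the 0.25 mm shell width (1 × 0.25), so it's in the infill interior.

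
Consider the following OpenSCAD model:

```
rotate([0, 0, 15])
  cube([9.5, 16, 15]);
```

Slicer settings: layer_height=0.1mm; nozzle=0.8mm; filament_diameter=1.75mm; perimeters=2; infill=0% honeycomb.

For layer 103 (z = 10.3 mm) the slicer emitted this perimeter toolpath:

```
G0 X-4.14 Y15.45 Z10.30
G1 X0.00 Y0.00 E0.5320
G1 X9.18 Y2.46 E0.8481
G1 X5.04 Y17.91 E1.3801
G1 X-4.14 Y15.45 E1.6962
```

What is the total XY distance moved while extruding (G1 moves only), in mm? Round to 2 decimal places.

51.00 mm

Sum the Euclidean lengths of each G1 segment: total = 51.00 mm.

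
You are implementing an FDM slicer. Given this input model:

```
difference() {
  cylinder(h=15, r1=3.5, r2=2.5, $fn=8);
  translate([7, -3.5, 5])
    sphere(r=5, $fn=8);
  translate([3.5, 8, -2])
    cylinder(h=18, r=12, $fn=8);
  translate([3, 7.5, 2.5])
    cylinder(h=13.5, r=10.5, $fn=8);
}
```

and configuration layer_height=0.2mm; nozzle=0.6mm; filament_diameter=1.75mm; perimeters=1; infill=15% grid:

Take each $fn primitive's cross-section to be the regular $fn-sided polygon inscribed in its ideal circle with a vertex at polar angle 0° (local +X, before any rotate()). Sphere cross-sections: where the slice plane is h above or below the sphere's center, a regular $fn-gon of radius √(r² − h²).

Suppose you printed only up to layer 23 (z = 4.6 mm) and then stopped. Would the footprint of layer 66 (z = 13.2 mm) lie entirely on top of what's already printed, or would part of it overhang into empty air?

entirely on top

Compare the two slices. At z = 4.6: the cone contributes a regular 8-gon of circumradius 3.193 (interpolated between r1=3.5 and r2=2.5 at t=0.307) (area = (8/2)·3.193²·sin(360°/8) = 28.84 mm²); the r=5 sphere at (7, -3.5) contributes a regular 8-gon of circumradius √(5²−0.4²) = 4.984 (area = (8/2)·4.984²·sin(360°/8) = 70.26 mm²); the cylinder at (3.5, 8): section is a regular 8-gon, circumradius r=12 (area = (8/2)·12.000²·sin(360°/8) = 407.29 mm²); the r=10.5 cylinder at (3, 7.5) contributes a regular 8-gon of circumradius 10.5 (area = (8/2)·10.500²·sin(360°/8) = 311.83 mm²); After the difference (first − rest): starting from the cone (28.84 mm²), the r=5 sphere at (7, -3.5) misses the remaining region (no effect); the r=12 cylinder at (3.5, 8) partially overlaps it — only the 27.04 mm² overlap (of its 407.29 mm²) is removed, clipping the outline; the r=10.5 cylinder at (3, 7.5) misses the remaining region (no effect) — area = 1.81 mm². At z = 13.2: the cone: at t=0.880 of its height the radius interpolates to r₁+(r₂−r₁)t = 2.620, giving a regular 8-gon of that circumradius (area = (8/2)·2.620²·sin(360°/8) = 19.42 mm²); the sphere at (7, -3.5) is absent (|z−center|=8.200 > r=5); the cylinder at (3.5, 8): section is a regular 8-gon, circumradius r=12 (area = (8/2)·12.000²·sin(360°/8) = 407.29 mm²); the r=10.5 cylinder at (3, 7.5) gives a regular 8-gon of circumradius 10.5 (constant along its height) (area = (8/2)·10.500²·sin(360°/8) = 311.83 mm²); Subtracting the remaining from the first: starting from the cone (19.42 mm²), the r=12 cylinder at (3.5, 8) partially overlaps it — only the 19.28 mm² overlap (of its 407.29 mm²) is removed, clipping the outline; the r=10.5 cylinder at (3, 7.5) misses the remaining region (no effect) — area = 0.13 mm². Checking containment: the cross-section at z = 13.2 is a subset of the cross-section at z = 4.6.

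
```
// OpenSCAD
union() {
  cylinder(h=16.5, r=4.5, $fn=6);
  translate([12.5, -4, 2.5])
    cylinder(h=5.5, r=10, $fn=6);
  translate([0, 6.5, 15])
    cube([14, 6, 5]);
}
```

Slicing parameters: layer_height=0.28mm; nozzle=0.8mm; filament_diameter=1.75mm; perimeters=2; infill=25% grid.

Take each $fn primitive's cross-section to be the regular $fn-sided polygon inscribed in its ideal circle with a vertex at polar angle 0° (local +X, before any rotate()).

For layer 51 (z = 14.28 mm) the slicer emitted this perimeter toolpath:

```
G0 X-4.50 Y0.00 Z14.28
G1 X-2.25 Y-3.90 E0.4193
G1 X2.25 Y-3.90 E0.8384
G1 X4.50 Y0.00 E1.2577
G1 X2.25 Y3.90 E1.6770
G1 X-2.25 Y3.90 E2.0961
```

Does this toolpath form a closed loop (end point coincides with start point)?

Start point (G0): (-4.50, 0.00). End point (last G1): the path does not return to the start — open.

no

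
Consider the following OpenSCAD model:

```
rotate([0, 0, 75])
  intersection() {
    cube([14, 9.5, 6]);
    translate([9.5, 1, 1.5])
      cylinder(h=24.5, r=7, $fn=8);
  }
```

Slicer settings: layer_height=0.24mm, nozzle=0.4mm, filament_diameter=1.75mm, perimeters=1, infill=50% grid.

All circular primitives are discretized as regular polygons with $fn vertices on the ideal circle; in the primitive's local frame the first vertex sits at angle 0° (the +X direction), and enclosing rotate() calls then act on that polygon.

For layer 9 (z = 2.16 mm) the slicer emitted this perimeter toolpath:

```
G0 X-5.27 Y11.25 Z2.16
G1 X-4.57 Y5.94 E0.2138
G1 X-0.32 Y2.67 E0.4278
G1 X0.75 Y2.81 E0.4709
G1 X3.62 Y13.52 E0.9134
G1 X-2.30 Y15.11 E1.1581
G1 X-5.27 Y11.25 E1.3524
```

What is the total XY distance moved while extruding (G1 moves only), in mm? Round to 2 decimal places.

33.89 mm

Sum the Euclidean lengths of each G1 segment: total = 33.89 mm.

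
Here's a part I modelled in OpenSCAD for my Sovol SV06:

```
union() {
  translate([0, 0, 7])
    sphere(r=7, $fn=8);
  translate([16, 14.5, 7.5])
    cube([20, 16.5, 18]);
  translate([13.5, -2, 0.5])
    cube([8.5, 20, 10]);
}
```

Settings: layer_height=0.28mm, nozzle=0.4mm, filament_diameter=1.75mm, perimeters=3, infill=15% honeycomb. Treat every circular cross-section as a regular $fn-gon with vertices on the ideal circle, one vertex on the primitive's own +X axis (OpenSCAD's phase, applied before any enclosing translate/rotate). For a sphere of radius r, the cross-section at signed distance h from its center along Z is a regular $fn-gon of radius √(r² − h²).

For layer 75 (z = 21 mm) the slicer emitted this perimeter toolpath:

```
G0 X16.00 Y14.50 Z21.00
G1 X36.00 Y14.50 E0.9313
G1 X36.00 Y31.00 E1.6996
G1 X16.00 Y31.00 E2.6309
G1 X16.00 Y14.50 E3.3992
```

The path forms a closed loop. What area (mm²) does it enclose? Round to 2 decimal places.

Apply the shoelace formula to the sequence of (X, Y) vertices; enclosed area = 330.00 mm².

330.00 mm²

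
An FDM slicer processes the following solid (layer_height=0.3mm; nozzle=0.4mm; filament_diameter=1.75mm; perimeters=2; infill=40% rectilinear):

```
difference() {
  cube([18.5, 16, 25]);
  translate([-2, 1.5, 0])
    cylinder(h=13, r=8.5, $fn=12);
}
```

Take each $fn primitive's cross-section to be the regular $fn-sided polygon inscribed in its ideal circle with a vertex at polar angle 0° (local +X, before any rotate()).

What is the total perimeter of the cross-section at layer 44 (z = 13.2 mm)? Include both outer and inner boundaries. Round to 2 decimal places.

At z = 13.2 mm: the cube is present — its section is the full 18.5×16 rectangle (perimeter 69.00 mm); the cylinder at (-2, 1.5) does not reach this height (z outside [0, 13]); Taking the first minus the rest: none of the subtracted shapes is present at this height, so the 18.5×16 cube is unchanged — boundary = 69.00 mm. Overall, the cross-section is a single solid region. Total boundary length (outer) = 69.00 mm.

69.00 mm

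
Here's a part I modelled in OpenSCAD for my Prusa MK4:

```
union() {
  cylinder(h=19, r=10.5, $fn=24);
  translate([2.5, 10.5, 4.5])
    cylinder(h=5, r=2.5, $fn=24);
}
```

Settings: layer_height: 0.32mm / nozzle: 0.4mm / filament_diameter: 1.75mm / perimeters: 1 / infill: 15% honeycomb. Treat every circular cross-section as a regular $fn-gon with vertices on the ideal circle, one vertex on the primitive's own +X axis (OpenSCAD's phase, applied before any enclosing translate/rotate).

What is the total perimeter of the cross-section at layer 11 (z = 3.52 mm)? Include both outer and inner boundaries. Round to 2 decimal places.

65.79 mm

At z = 3.52 mm: the cylinder: section is a regular 24-gon, circumradius r=10.5 (perimeter = 2·24·10.500·sin(180°/24) = 65.79 mm); the cylinder at (2.5, 10.5) does not reach this height (z outside [4.5, 9.5]); Merging all regions: only the r=10.5 cylinder is present, so the union is just that shape — boundary = 65.79 mm. Overall, the cross-section is a single solid region. Total boundary length (outer) = 65.79 mm.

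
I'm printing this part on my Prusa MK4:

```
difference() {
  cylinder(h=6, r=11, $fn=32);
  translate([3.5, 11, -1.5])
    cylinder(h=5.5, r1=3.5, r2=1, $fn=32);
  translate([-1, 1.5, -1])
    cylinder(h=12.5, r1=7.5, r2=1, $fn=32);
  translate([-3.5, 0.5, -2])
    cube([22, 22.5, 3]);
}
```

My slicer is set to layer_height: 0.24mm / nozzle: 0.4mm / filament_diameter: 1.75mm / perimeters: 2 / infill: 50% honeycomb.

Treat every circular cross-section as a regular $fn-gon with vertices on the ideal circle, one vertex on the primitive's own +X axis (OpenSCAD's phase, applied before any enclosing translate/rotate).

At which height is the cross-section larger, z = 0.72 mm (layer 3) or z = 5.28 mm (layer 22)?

layer 22 (z = 5.28 mm)

Layer 3 (z = 0.72): the r=11 cylinder contributes a regular 32-gon of circumradius 11 (area = (32/2)·11.000²·sin(360°/32) = 377.69 mm²); the cone at (3.5, 11) (r1=3.5→r2=1) has section circumradius 2.491 here — a regular 32-gon (area = (32/2)·2.491²·sin(360°/32) = 19.37 mm²); the cone at (-1, 1.5) (r1=7.5→r2=1) has section circumradius 6.606 here — a regular 32-gon (area = (32/2)·6.606²·sin(360°/32) = 136.20 mm²); the cube at (-3.5, 0.5) is present — its section is the full 22×22.5 rectangle (area 495.00 mm²); Taking the first minus the rest: starting from the r=11 cylinder (377.69 mm²), the cone at (3.5, 11) partially overlaps it — only the 6.42 mm² overlap (of its 19.37 mm²) is removed, clipping the outline; the cone at (-1, 1.5) lies wholly inside it (removes its full 136.20 mm² and its 41.44 mm outline becomes a hole wall); the 22×22.5 cube at (-3.5, 0.5) partially overlaps it — only the 59.32 mm² overlap (of its 495.00 mm²) is removed, clipping the outline — area = 175.76 mm². So its area = 175.76 mm². Layer 22 (z = 5.28): the r=11 cylinder contributes a regular 32-gon of circumradius 11 (area = (32/2)·11.000²·sin(360°/32) = 377.69 mm²); the cone at (3.5, 11) is not intersected at this z (z outside [-1.5, 4]); the cone at (-1, 1.5) contributes a regular 32-gon of circumradius 4.234 (interpolated between r1=7.5 and r2=1 at t=0.502) (area = (32/2)·4.234²·sin(360°/32) = 55.97 mm²); the cube at (-3.5, 0.5) does not reach this height (z outside [-2, 1]); Subtracting the remaining from the first: starting from the r=11 cylinder (377.69 mm²), the cone at (-1, 1.5) lies wholly inside it (removes its full 55.97 mm² and its 26.56 mm outline becomes a hole wall) — area = 321.73 mm². So its area = 321.73 mm². Layer 22 is larger (321.73 vs 175.76 mm²).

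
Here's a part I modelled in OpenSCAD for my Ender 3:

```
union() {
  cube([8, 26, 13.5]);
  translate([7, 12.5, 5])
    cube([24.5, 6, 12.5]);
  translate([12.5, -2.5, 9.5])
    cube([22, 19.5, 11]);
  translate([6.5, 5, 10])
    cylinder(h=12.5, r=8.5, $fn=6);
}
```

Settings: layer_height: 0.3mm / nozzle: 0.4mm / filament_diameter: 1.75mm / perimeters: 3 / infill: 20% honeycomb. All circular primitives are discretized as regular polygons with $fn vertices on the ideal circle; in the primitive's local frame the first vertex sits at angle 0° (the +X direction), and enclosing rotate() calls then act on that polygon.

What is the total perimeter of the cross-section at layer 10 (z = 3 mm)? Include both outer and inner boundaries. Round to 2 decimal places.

At z = 3 mm: the 8×26 cube contributes its full rectangle (perimeter 68.00 mm); the cube at (7, 12.5) is absent (z outside [5, 17.5]); the cube at (12.5, -2.5) is absent (z outside [9.5, 20.5]); the cylinder at (6.5, 5) does not reach this height (z outside [10, 22.5]); Combining (union): only the 8×26 cube is present, so the union is just that shape — boundary = 68.00 mm. Overall, the cross-section is a single solid region. Total boundary length (outer) = 68.00 mm.

68.00 mm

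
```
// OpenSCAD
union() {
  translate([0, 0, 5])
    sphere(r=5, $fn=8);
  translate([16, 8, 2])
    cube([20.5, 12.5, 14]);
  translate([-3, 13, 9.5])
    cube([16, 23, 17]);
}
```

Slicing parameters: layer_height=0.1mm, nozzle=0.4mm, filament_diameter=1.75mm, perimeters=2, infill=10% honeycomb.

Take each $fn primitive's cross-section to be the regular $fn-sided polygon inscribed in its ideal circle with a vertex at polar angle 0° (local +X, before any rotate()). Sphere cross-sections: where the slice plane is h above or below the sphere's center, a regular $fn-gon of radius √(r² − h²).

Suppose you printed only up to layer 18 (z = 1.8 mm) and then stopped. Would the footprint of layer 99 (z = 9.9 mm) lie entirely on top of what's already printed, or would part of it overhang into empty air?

Compare the two slices. At z = 1.8: the r=5 sphere slices to a regular 8-gon of circumradius 3.842 (√(r²−h²) with h=3.2 from center) (area = (8/2)·3.842²·sin(360°/8) = 41.75 mm²); the cube at (16, 8) is not intersected at this z (z outside [2, 16]); the cube at (-3, 13) is not intersected at this z (z outside [9.5, 26.5]); Merging all regions: only the r=5 sphere is present, so the union is just that shape — area = 41.75 mm². At z = 9.9: the r=5 sphere contributes a regular 8-gon of circumradius √(5²−4.9²) = 0.995 (area = (8/2)·0.995²·sin(360°/8) = 2.80 mm²); the cube at (16, 8) is present — its section is the full 20.5×12.5 rectangle (area 256.25 mm²); the cube at (-3, 13) is present — its section is the full 16×23 rectangle (area 368.00 mm²); Combining (union): the 3 present regions are separate (no shared area or edge), so areas and boundary lengths simply add and each stays a separate island — area = 627.05 mm². Checking containment: at z = 9.9 the cross-section extends beyond the z = 1.8 cross-section by about 624.25 mm².

part overhangs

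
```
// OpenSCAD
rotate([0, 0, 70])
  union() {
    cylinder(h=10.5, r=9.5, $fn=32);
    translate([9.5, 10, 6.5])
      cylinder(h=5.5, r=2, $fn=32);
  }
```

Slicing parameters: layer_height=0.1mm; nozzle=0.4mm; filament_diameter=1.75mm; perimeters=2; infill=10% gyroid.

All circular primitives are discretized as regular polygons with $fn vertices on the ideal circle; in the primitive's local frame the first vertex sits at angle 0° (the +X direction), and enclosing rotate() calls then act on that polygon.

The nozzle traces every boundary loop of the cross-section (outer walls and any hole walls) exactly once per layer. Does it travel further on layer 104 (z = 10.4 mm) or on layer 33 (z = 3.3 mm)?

Layer 104 (z = 10.4): the r=9.5 cylinder gives a regular 32-gon of circumradius 9.5 (constant along its height) (perimeter = 2·32·9.500·sin(180°/32) = 59.59 mm); the r=2 cylinder at (9.5, 10) contributes a regular 32-gon of circumradius 2 (perimeter = 2·32·2.000·sin(180°/32) = 12.55 mm); Merging all regions: the 2 present regions are separate (no shared area or edge), so areas and boundary lengths simply add and each stays a separate island — boundary = 72.14 mm; (rotated 70° about Z; rotation is an isometry so areas/perimeters/island counts are preserved). So its perimeter = 72.14 mm. Layer 33 (z = 3.3): the r=9.5 cylinder gives a regular 32-gon of circumradius 9.5 (constant along its height) (perimeter = 2·32·9.500·sin(180°/32) = 59.59 mm); the cylinder at (9.5, 10) is absent (z outside [6.5, 12]); Merging all regions: only the r=9.5 cylinder is present, so the union is just that shape — boundary = 59.59 mm; (rotated 70° about Z; rotation is an isometry so areas/perimeters/island counts are preserved). So its perimeter = 59.59 mm. Layer 104 is larger (72.14 vs 59.59 mm).

layer 104 (z = 10.4 mm)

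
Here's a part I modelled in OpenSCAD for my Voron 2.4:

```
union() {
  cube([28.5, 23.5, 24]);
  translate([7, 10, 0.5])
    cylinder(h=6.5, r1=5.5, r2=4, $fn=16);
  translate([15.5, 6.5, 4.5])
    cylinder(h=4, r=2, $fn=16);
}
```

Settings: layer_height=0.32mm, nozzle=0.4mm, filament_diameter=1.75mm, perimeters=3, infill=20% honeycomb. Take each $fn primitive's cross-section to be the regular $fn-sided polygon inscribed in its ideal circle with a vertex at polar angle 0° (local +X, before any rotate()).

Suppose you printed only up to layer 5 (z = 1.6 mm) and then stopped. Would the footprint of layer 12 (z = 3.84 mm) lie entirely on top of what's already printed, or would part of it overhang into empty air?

Compare the two slices. At z = 1.6: the cube (footprint 28.5×23.5) is included at this height (area 669.75 mm²); the cone at (7, 10) contributes a regular 16-gon of circumradius 5.246 (interpolated between r1=5.5 and r2=4 at t=0.169) (area = (16/2)·5.246²·sin(360°/16) = 84.26 mm²); the cylinder at (15.5, 6.5) is absent (z outside [4.5, 8.5]); Taking the union: the cone at (7, 10) lies entirely inside the 28.5×23.5 cube, so the union is just the 28.5×23.5 cube — area = 669.75 mm². At z = 3.84: the cube (footprint 28.5×23.5) is included at this height (area 669.75 mm²); the cone at (7, 10): at t=0.514 of its height the radius interpolates to r₁+(r₂−r₁)t = 4.729, giving a regular 16-gon of that circumradius (area = (16/2)·4.729²·sin(360°/16) = 68.47 mm²); the cylinder at (15.5, 6.5) is absent (z outside [4.5, 8.5]); Merging all regions: the cone at (7, 10) lies entirely inside the 28.5×23.5 cube, so the union is just the 28.5×23.5 cube — area = 669.75 mm². Checking containment: the cross-section at z = 3.84 is a subset of the cross-section at z = 1.6.

entirely on top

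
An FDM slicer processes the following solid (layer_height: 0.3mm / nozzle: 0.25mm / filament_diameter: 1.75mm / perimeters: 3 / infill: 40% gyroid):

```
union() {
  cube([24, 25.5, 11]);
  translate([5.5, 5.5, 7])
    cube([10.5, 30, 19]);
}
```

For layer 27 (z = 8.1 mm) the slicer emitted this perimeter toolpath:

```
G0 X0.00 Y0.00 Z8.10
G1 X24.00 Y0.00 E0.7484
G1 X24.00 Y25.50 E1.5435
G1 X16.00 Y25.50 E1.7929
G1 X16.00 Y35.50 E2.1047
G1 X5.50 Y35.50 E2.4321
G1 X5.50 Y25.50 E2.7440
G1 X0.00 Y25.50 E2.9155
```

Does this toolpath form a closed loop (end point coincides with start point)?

Start point (G0): (0.00, 0.00). End point (last G1): the path does not return to the start — open.

no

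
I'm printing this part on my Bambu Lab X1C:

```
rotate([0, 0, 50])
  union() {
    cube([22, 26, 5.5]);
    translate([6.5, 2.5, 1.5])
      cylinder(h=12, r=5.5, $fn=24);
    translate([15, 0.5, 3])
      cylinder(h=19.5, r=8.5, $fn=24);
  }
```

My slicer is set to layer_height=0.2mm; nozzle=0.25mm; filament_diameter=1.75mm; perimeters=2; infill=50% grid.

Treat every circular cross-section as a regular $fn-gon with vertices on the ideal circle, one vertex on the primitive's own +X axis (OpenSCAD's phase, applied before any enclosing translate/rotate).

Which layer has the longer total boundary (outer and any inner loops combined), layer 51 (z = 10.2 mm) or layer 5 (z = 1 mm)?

Layer 51 (z = 10.2): the cube is not intersected at this z (z outside [0, 5.5]); the r=5.5 cylinder at (6.5, 2.5) contributes a regular 24-gon of circumradius 5.5 (perimeter = 2·24·5.500·sin(180°/24) = 34.46 mm); the cylinder at (15, 0.5): section is a regular 24-gon, circumradius r=8.5 (perimeter = 2·24·8.500·sin(180°/24) = 53.25 mm); Taking the union: the regions partially overlap (shared area 37.57 mm²), so the edge portions inside another operand are dropped and the merged outline is re-measured after clipping — boundary = 63.65 mm; (rotated 50° about Z; rotation is an isometry so areas/perimeters/island counts are preserved). So its perimeter = 63.65 mm. Layer 5 (z = 1): the cube is present — its section is the full 22×26 rectangle (perimeter 96.00 mm); the cylinder at (6.5, 2.5) does not reach this height (z outside [1.5, 13.5]); the cylinder at (15, 0.5) is absent (z outside [3, 22.5]); Combining (union): only the 22×26 cube is present, so the union is just that shape — boundary = 96.00 mm; (rotated 50° about Z; rotation is an isometry so areas/perimeters/island counts are preserved). So its perimeter = 96.00 mm. Layer 5 is larger (96.00 vs 63.65 mm).

layer 5 (z = 1 mm)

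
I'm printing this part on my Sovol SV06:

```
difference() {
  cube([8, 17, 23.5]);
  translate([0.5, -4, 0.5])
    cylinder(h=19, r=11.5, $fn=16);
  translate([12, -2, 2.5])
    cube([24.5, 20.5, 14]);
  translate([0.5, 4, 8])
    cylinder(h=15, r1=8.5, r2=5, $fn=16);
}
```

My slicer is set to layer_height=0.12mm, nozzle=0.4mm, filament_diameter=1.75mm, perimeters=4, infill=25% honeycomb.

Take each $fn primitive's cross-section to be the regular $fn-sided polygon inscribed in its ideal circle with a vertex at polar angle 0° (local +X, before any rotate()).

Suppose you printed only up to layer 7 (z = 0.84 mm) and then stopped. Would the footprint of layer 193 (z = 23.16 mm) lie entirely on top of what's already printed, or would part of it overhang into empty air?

part overhangs

Compare the two slices. At z = 0.84: the cube (footprint 8×17) is included at this height (area 136.00 mm²); the r=11.5 cylinder at (0.5, -4) gives a regular 16-gon of circumradius 11.5 (constant along its height) (area = (16/2)·11.500²·sin(360°/16) = 404.88 mm²); the cube at (12, -2) does not reach this height (z outside [2.5, 16.5]); the cone at (0.5, 4) is absent (z outside [8, 23]); After the difference (first − rest): starting from the 8×17 cube (136.00 mm²), the r=11.5 cylinder at (0.5, -4) partially overlaps it — only the 52.13 mm² overlap (of its 404.88 mm²) is removed, clipping the outline — area = 83.87 mm². At z = 23.16: the cube (footprint 8×17) is included at this height (area 136.00 mm²); the cylinder at (0.5, -4) is absent (z outside [0.5, 19.5]); the cube at (12, -2) is not intersected at this z (z outside [2.5, 16.5]); the cone at (0.5, 4) does not reach this height (z outside [8, 23]); Subtracting the remaining from the first: none of the subtracted shapes is present at this height, so the 8×17 cube is unchanged — area = 136.00 mm². Checking containment: at z = 23.16 the cross-section extends beyond the z = 0.84 cross-section by about 52.13 mm².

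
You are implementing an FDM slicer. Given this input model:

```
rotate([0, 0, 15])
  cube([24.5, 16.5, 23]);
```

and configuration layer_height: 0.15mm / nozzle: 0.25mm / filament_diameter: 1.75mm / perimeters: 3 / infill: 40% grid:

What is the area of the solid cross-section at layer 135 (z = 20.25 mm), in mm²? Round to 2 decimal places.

At z = 20.25 mm: the 24.5×16.5 cube contributes its full rectangle (area 404.25 mm²); (rotated 15° about Z; rotation is an isometry so areas/perimeters/island counts are preserved). Overall, the cross-section is a single solid region. Net area = 404.25 mm².

404.25 mm²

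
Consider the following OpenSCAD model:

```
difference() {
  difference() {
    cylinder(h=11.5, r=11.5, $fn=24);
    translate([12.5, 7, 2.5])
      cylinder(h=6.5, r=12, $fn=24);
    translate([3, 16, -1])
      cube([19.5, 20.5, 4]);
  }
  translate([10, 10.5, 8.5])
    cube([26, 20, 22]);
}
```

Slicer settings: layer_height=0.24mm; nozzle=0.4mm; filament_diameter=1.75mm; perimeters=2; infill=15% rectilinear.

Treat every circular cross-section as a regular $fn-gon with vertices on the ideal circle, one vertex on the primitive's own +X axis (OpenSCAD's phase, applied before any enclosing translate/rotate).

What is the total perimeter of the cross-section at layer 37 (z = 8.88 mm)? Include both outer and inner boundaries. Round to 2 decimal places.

At z = 8.88 mm: the r=11.5 cylinder contributes a regular 24-gon of circumradius 11.5 (perimeter = 2·24·11.500·sin(180°/24) = 72.05 mm); the r=12 cylinder at (12.5, 7) contributes a regular 24-gon of circumradius 12 (perimeter = 2·24·12.000·sin(180°/24) = 75.18 mm); the cube at (3, 16) is absent (z outside [-1, 3]); Subtracting the remaining from the first: starting from the r=11.5 cylinder, the r=12 cylinder at (12.5, 7) partially overlaps it — only the 116.36 mm² overlap (of its 447.24 mm²) is removed, clipping the outline — boundary = 71.67 mm; the cube at (10, 10.5) is present — its section is the full 26×20 rectangle (perimeter 92.00 mm); Taking the first minus the rest: starting from the result so far, the 26×20 cube at (10, 10.5) misses the remaining region (no effect) — boundary = 71.67 mm. Overall, the cross-section is a single solid region. Total boundary length (outer) = 71.67 mm.

71.67 mm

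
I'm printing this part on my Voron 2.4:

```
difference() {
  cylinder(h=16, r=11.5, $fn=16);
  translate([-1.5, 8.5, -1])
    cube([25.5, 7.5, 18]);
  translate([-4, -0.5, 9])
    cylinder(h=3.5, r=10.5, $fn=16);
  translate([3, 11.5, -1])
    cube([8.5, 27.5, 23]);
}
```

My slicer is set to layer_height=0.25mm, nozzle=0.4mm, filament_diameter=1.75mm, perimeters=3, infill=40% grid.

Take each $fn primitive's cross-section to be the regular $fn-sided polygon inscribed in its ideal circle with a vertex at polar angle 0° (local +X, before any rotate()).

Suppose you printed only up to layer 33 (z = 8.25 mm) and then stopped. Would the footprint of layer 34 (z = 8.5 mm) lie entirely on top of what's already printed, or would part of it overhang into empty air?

entirely on top

Compare the two slices. At z = 8.25: the r=11.5 cylinder contributes a regular 16-gon of circumradius 11.5 (area = (16/2)·11.500²·sin(360°/16) = 404.88 mm²); the cube at (-1.5, 8.5) (footprint 25.5×7.5) is included at this height (area 191.25 mm²); the cylinder at (-4, -0.5) is not intersected at this z (z outside [9, 12.5]); the cube at (3, 11.5) (footprint 8.5×27.5) is included at this height (area 233.75 mm²); Taking the first minus the rest: starting from the r=11.5 cylinder (404.88 mm²), the 25.5×7.5 cube at (-1.5, 8.5) partially overlaps it — only the 18.93 mm² overlap (of its 191.25 mm²) is removed, clipping the outline; the 8.5×27.5 cube at (3, 11.5) misses the remaining region (no effect) — area = 385.95 mm². At z = 8.5: the r=11.5 cylinder contributes a regular 16-gon of circumradius 11.5 (area = (16/2)·11.500²·sin(360°/16) = 404.88 mm²); the cube at (-1.5, 8.5) is present — its section is the full 25.5×7.5 rectangle (area 191.25 mm²); the cylinder at (-4, -0.5) does not reach this height (z outside [9, 12.5]); the 8.5×27.5 cube at (3, 11.5) contributes its full rectangle (area 233.75 mm²); Subtracting the remaining from the first: starting from the r=11.5 cylinder (404.88 mm²), the 25.5×7.5 cube at (-1.5, 8.5) partially overlaps it — only the 18.93 mm² overlap (of its 191.25 mm²) is removed, clipping the outline; the 8.5×27.5 cube at (3, 11.5) misses the remaining region (no effect) — area = 385.95 mm². Checking containment: the cross-section at z = 8.5 is a subset of the cross-section at z = 8.25.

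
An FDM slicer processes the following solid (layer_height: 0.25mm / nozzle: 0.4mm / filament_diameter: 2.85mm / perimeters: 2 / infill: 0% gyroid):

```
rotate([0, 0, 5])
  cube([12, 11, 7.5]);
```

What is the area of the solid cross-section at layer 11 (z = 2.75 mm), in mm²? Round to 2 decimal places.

132.00 mm²

At z = 2.75 mm: the cube is present — its section is the full 12×11 rectangle (area 132.00 mm²); (rotated 5° about Z; rotation is an isometry so areas/perimeters/island counts are preserved). Overall, the cross-section is a single solid region. Net area = 132.00 mm².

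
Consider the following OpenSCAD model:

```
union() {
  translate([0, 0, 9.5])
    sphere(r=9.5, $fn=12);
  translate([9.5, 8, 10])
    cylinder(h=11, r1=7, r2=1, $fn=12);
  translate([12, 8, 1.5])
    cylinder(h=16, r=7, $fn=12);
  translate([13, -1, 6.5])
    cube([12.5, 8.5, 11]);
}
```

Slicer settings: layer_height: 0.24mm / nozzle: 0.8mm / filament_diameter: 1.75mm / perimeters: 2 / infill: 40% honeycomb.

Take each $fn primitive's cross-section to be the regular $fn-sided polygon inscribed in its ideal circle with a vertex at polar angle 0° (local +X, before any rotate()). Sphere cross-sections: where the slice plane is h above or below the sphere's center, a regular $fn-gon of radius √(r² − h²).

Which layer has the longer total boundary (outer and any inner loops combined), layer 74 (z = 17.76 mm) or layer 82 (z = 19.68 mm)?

Layer 74 (z = 17.76): the r=9.5 sphere slices to a regular 12-gon of circumradius 4.693 (√(r²−h²) with h=8.26 from center) (perimeter = 2·12·4.693·sin(180°/12) = 29.15 mm); the cone at (9.5, 8) contributes a regular 12-gon of circumradius 2.767 (interpolated between r1=7 and r2=1 at t=0.705) (perimeter = 2·12·2.767·sin(180°/12) = 17.19 mm); the cylinder at (12, 8) does not reach this height (z outside [1.5, 17.5]); the cube at (13, -1) is not intersected at this z (z outside [6.5, 17.5]); Merging all regions: the 2 present regions are separate (no shared area or edge), so areas and boundary lengths simply add and each stays a separate island — boundary = 46.34 mm. So its perimeter = 46.34 mm. Layer 82 (z = 19.68): the sphere does not reach this height (|z−center|=10.180 > r=9.5); the cone at (9.5, 8) contributes a regular 12-gon of circumradius 1.720 (interpolated between r1=7 and r2=1 at t=0.880) (perimeter = 2·12·1.720·sin(180°/12) = 10.68 mm); the cylinder at (12, 8) does not reach this height (z outside [1.5, 17.5]); the cube at (13, -1) does not reach this height (z outside [6.5, 17.5]); Combining (union): only the cone at (9.5, 8) is present, so the union is just that shape — boundary = 10.68 mm. So its perimeter = 10.68 mm. Layer 74 is larger (46.34 vs 10.68 mm).

layer 74 (z = 17.76 mm)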